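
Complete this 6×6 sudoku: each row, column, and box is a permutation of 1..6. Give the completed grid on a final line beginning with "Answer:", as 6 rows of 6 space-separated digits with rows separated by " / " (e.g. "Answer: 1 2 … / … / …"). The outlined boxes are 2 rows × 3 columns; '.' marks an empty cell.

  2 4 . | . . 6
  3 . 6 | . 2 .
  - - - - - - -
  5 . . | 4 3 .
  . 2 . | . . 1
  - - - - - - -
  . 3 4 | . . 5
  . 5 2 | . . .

Step 1. [r2c4∈{1,5}] 5 has one home in row 2: r2c4. So r2c4=5.
Step 2. [r4c4∈{6}] r4c4 has the single candidate 6. So r4c4=6.
Step 3. [r1c5∈{1}] only 1 remains possible at r1c5. So r1c5=1.
Step 4. [r6c6∈{3,4}] across col 6, 3 lands solely at r6c6, so r6c6=3.
Step 5. [r5c5∈{6}] only 6 remains possible at r5c5. So r5c5=6.
Step 6. [r6c4∈{1}] nothing but 1 survives at r6c4. So r6c4=1.
Step 7. [r3c2∈{1,6}] in row 3, 6 fits only at r3c2 ⇒ r3c2=6.
Step 8. [r6c1∈{6}] r6c1 has the single candidate 6. So r6c1=6.
Step 9. [r1c4∈{3}] r1c4 has the single candidate 3, so r1c4=3.
Step 10. [r2c6∈{4}] r2c6 is down to just 4, so r2c6=4.
Step 11. [r6c5∈{4}] r6c5 has the single candidate 4. So r6c5=4.
Step 12. [r4c3∈{3}] nothing but 3 survives at r4c3, so r4c3=3.
Step 13. [r1c3∈{5}] only 5 remains possible at r1c3, so r1c3=5.
Step 14. [r3c6∈{2}] r3c6 has the single candidate 2 ⇒ r3c6=2.
Step 15. [r3c3∈{1}] nothing but 1 survives at r3c3, so r3c3=1.
Step 16. [r4c5∈{5}] r4c5's peers cover all but 5. So r4c5=5.
Step 17. [r4c1∈{4}] only 4 remains possible at r4c1. So r4c1=4.
Step 18. [r5c4∈{2}] r5c4's peers cover all but 2. So r5c4=2.
Step 19. [r5c1∈{1}] nothing but 1 survives at r5c1, so r5c1=1.
Step 20. [r2c2∈{1}] nothing but 1 survives at r2c2 ⇒ r2c2=1.

Answer: 2 4 5 3 1 6 / 3 1 6 5 2 4 / 5 6 1 4 3 2 / 4 2 3 6 5 1 / 1 3 4 2 6 5 / 6 5 2 1 4 3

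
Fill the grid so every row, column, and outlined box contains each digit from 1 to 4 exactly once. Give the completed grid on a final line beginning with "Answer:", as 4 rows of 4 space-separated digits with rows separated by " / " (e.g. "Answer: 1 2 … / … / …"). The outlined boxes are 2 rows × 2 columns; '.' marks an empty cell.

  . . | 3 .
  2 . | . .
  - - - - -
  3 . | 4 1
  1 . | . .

Step 1. [r1c1∈{4}] r1c1 has the single candidate 4. So r1c1=4.
Step 2. [r4c3∈{2}] nothing but 2 survives at r4c3 ⇒ r4c3=2.
Step 3. [r2c3∈{1}] r2c3's peers cover all but 1. So r2c3=1.
Step 4. [r3c2∈{2}] r3c2 has the single candidate 2. So r3c2=2.
Step 5. [r1c2∈{1}] r1c2's peers cover all but 1, so r1c2=1.
Step 6. [r1c4∈{2}] r1c4 is down to just 2 ⇒ r1c4=2.
Step 7. [r2c4∈{4}] r2c4's peers cover all but 4, so r2c4=4.
Step 8. [r4c4∈{3}] r4c4 has the single candidate 3 ⇒ r4c4=3.
Step 9. [r4c2∈{4}] r4c2 has the single candidate 4 ⇒ r4c2=4.
Step 10. [r2c2∈{3}] r2c2's peers cover all but 3, so r2c2=3.

Answer: 4 1 3 2 / 2 3 1 4 / 3 2 4 1 / 1 4 2 3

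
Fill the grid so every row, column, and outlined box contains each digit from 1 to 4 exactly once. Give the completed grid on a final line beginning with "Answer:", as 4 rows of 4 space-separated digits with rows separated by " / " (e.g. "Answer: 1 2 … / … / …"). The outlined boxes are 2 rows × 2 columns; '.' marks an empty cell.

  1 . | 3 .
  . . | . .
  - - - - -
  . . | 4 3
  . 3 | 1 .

Step 1. [r2c3∈{2}] nothing but 2 survives at r2c3 ⇒ r2c3=2.
Step 2. [r2c2∈{4}] r2c2's peers cover all but 4 ⇒ r2c2=4.
Step 3. [r3c1∈{2}] r3c1's peers cover all but 2. So r3c1=2.
Step 4. [r1c2∈{2}] r1c2 has the single candidate 2 ⇒ r1c2=2.
Step 5. [r4c1∈{4}] nothing but 4 survives at r4c1, so r4c1=4.
Step 6. [r3c2∈{1}] r3c2's peers cover all but 1. So r3c2=1.
Step 7. [r4c4∈{2}] r4c4's peers cover all but 2 ⇒ r4c4=2.
Step 8. [r1c4∈{4}] nothing but 4 survives at r1c4 ⇒ r1c4=4.
Step 9. [r2c4∈{1}] only 1 remains possible at r2c4, so r2c4=1.
Step 10. [r2c1∈{3}] r2c1 is down to just 3. So r2c1=3.

Answer: 1 2 3 4 / 3 4 2 1 / 2 1 4 3 / 4 3 1 2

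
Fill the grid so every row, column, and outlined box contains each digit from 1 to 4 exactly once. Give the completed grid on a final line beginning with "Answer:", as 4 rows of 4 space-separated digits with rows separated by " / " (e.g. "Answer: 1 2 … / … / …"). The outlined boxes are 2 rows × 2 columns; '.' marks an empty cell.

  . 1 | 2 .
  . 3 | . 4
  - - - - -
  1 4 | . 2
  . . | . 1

Step 1. [r4c1∈{2,3}] col 1 places 3 nowhere but r4c1 ⇒ r4c1=3.
Step 2. [r4c2∈{2}] nothing but 2 survives at r4c2 ⇒ r4c2=2.
Step 3. [r4c3∈{4}] r4c3 has the single candidate 4 ⇒ r4c3=4.
Step 4. [r2c1∈{2}] r2c1 is down to just 2 ⇒ r2c1=2.
Step 5. [r2c3∈{1}] r2c3's peers cover all but 1 ⇒ r2c3=1.
Step 6. [r1c1∈{4}] r1c1 is down to just 4 ⇒ r1c1=4.
Step 7. [r3c3∈{3}] nothing but 3 survives at r3c3, so r3c3=3.
Step 8. [r1c4∈{3}] nothing but 3 survives at r1c4. So r1c4=3.

Answer: 4 1 2 3 / 2 3 1 4 / 1 4 3 2 / 3 2 4 1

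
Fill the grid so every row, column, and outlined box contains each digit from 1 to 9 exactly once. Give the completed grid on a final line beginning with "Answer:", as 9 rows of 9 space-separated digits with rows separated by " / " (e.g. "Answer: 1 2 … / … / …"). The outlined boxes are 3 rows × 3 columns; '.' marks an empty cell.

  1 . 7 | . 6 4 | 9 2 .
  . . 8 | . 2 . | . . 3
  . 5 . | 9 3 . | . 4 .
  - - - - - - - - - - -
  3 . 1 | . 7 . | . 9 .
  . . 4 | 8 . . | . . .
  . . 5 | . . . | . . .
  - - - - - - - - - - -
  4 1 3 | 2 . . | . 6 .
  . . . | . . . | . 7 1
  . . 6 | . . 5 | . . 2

Step 1. [r8c3∈{2,9}] col 3 places 9 nowhere but r8c3. So r8c3=9.
Step 2. [r9c5∈{1,4,8,9}] r9c5 is the only open cell in row 9 admitting 9 ⇒ r9c5=9.
Step 3. [r1c9∈{5,8}] r1c9 is the only open cell in row 1 admitting 8, so r1c9=8.
Step 4. [r5c5∈{1,5}] r5c5 is the only open cell in col 5 admitting 5, so r5c5=5.
Step 5. [r6c5∈{1,4}] 1 has one home in col 5: r6c5 ⇒ r6c5=1.
Step 6. [r7c6∈{7,8}] across row 7, 7 lands solely at r7c6. So r7c6=7.
Step 7. [r8c5∈{4,8}] col 5 places 4 nowhere but r8c5, so r8c5=4.
Step 8. [r2c6∈{1}] r2c6 has the single candidate 1. So r2c6=1.
Step 9. [r9c7∈{3,4,8}] across row 9, 4 lands solely at r9c7. So r9c7=4.
Step 10. [r3c7∈{1,6,7}] in row 3, 1 fits only at r3c7, so r3c7=1.
Step 11. [r3c9∈{6,7}] row 3 places 7 nowhere but r3c9, so r3c9=7.
Step 12. [r5c9∈{6}] r5c9's peers cover all but 6. So r5c9=6.
Step 13. [r3c1∈{2,6}] r3c1 is the only open cell in row 3 admitting 6, so r3c1=6.
Step 14. [r2c1∈{9}] r2c1 is down to just 9 ⇒ r2c1=9.
Step 15. [r8c1∈{2,5,8}] r8c1 is the only open cell in col 1 admitting 5. So r8c1=5.
Step 16. [r8c2∈{2,8}] 2 has one home in row 8: r8c2 ⇒ r8c2=2.
Step 17. [r2c8∈{5}] nothing but 5 survives at r2c8, so r2c8=5.
Step 18. [r6c9∈{4}] nothing but 4 survives at r6c9 ⇒ r6c9=4.
Step 19. [r4c9∈{5}] r4c9's peers cover all but 5. So r4c9=5.
Step 20. [r7c5∈{8}] nothing but 8 survives at r7c5 ⇒ r7c5=8.
Step 21. [r8c7∈{3,8}] 8 has one home in row 8: r8c7, so r8c7=8.
Step 22. [r4c2∈{6,8}] across row 4, 8 lands solely at r4c2, so r4c2=8.
Step 23. [r6c2∈{6,7,9}] r6c2 is the only open cell in col 2 admitting 6. So r6c2=6.
Step 24. [r6c4∈{3}] nothing but 3 survives at r6c4 ⇒ r6c4=3.
Step 25. [r5c7∈{2,3,7}] in col 7, 3 fits only at r5c7, so r5c7=3.
Step 26. [r8c4∈{6}] r8c4's peers cover all but 6, so r8c4=6.
Step 27. [r9c2∈{7}] nothing but 7 survives at r9c2. So r9c2=7.
Step 28. [r4c7∈{2}] only 2 remains possible at r4c7 ⇒ r4c7=2.
Step 29. [r6c6∈{2,9}] across row 6, 9 lands solely at r6c6. So r6c6=9.
Step 30. [r5c1∈{2,7}] across row 5, 7 lands solely at r5c1. So r5c1=7.
Step 31. [r3c6∈{8}] r3c6's peers cover all but 8 ⇒ r3c6=8.
Step 32. [r6c8∈{8}] r6c8's peers cover all but 8. So r6c8=8.
Step 33. [r9c4∈{1}] r9c4 has the single candidate 1. So r9c4=1.
Step 34. [r2c4∈{7}] r2c4's peers cover all but 7, so r2c4=7.
Step 35. [r2c7∈{6}] nothing but 6 survives at r2c7. So r2c7=6.
Step 36. [r1c2∈{3}] r1c2's peers cover all but 3. So r1c2=3.
Step 37. [r5c2∈{9}] r5c2 is down to just 9 ⇒ r5c2=9.
Step 38. [r5c8∈{1}] r5c8's peers cover all but 1. So r5c8=1.
Step 39. [r8c6∈{3}] nothing but 3 survives at r8c6. So r8c6=3.
Step 40. [r7c7∈{5}] only 5 remains possible at r7c7, so r7c7=5.
Step 41. [r6c1∈{2}] r6c1 has the single candidate 2, so r6c1=2.
Step 42. [r1c4∈{5}] r1c4 has the single candidate 5 ⇒ r1c4=5.
Step 43. [r4c4∈{4}] nothing but 4 survives at r4c4. So r4c4=4.
Step 44. [r5c6∈{2}] r5c6 has the single candidate 2 ⇒ r5c6=2.
Step 45. [r2c2∈{4}] r2c2 has the single candidate 4. So r2c2=4.
Step 46. [r7c9∈{9}] r7c9 has the single candidate 9. So r7c9=9.
Step 47. [r6c7∈{7}] r6c7's peers cover all but 7. So r6c7=7.
Step 48. [r9c1∈{8}] r9c1 is down to just 8. So r9c1=8.
Step 49. [r9c8∈{3}] nothing but 3 survives at r9c8 ⇒ r9c8=3.
Step 50. [r3c3∈{2}] only 2 remains possible at r3c3 ⇒ r3c3=2.
Step 51. [r4c6∈{6}] r4c6 is down to just 6, so r4c6=6.

Answer: 1 3 7 5 6 4 9 2 8 / 9 4 8 7 2 1 6 5 3 / 6 5 2 9 3 8 1 4 7 / 3 8 1 4 7 6 2 9 5 / 7 9 4 8 5 2 3 1 6 / 2 6 5 3 1 9 7 8 4 / 4 1 3 2 8 7 5 6 9 / 5 2 9 6 4 3 8 7 1 / 8 7 6 1 9 5 4 3 2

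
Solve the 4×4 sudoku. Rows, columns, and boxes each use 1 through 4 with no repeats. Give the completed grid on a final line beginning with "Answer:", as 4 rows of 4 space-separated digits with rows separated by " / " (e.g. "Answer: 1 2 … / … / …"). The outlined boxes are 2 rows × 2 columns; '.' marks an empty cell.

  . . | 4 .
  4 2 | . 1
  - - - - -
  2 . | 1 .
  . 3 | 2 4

Step 1. [r1c1∈{1,3}] in col 1, 3 fits only at r1c1 ⇒ r1c1=3.
Step 2. [r3c2∈{4}] r3c2's peers cover all but 4 ⇒ r3c2=4.
Step 3. [r1c2∈{1}] only 1 remains possible at r1c2. So r1c2=1.
Step 4. [r1c4∈{2}] r1c4 has the single candidate 2 ⇒ r1c4=2.
Step 5. [r2c3∈{3}] r2c3 is down to just 3 ⇒ r2c3=3.
Step 6. [r3c4∈{3}] only 3 remains possible at r3c4, so r3c4=3.
Step 7. [r4c1∈{1}] only 1 remains possible at r4c1. So r4c1=1.

Answer: 3 1 4 2 / 4 2 3 1 / 2 4 1 3 / 1 3 2 4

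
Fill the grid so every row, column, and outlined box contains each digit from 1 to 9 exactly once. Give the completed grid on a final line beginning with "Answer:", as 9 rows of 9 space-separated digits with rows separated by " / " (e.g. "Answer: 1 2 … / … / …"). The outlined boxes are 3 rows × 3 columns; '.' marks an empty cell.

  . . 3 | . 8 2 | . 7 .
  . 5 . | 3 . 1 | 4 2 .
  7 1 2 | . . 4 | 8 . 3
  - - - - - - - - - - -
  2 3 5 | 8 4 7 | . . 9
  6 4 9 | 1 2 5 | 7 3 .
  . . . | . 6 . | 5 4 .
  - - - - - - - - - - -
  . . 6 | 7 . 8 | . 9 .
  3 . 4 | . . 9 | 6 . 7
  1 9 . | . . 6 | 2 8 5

Step 1. [r1c4∈{5,6,9}] row 1 places 5 nowhere but r1c4, so r1c4=5.
Step 2. [r8c8∈{1}] r8c8 is down to just 1, so r8c8=1.
Step 3. [r6c1∈{8}] nothing but 8 survives at r6c1 ⇒ r6c1=8.
Step 4. [r6c3∈{1,7}] r6c3 is the only open cell in col 3 admitting 1, so r6c3=1.
Step 5. [r2c1∈{9}] r2c1 is down to just 9. So r2c1=9.
Step 6. [r3c4∈{6,9}] in col 4, 6 fits only at r3c4 ⇒ r3c4=6.
Step 7. [r1c9∈{1,6}] across col 9, 1 lands solely at r1c9. So r1c9=1.
Step 8. [r7c5∈{1,3,5}] r7c5 is the only open cell in row 7 admitting 1 ⇒ r7c5=1.
Step 9. [r7c2∈{2}] r7c2 is down to just 2, so r7c2=2.
Step 10. [r6c2∈{7}] nothing but 7 survives at r6c2 ⇒ r6c2=7.
Step 11. [r7c1∈{5}] r7c1 is down to just 5, so r7c1=5.
Step 12. [r9c3∈{7}] nothing but 7 survives at r9c3, so r9c3=7.
Step 13. [r8c4∈{2}] nothing but 2 survives at r8c4, so r8c4=2.
Step 14. [r8c5∈{5}] nothing but 5 survives at r8c5. So r8c5=5.
Step 15. [r6c4∈{9}] r6c4 has the single candidate 9. So r6c4=9.
Step 16. [r9c5∈{3}] only 3 remains possible at r9c5. So r9c5=3.
Step 17. [r1c7∈{9}] only 9 remains possible at r1c7 ⇒ r1c7=9.
Step 18. [r9c4∈{4}] r9c4's peers cover all but 4 ⇒ r9c4=4.
Step 19. [r1c2∈{6}] r1c2 has the single candidate 6. So r1c2=6.
Step 20. [r7c9∈{4}] r7c9 has the single candidate 4. So r7c9=4.
Step 21. [r2c5∈{7}] only 7 remains possible at r2c5 ⇒ r2c5=7.
Step 22. [r3c5∈{9}] r3c5 is down to just 9. So r3c5=9.
Step 23. [r1c1∈{4}] only 4 remains possible at r1c1. So r1c1=4.
Step 24. [r4c8∈{6}] r4c8 is down to just 6. So r4c8=6.
Step 25. [r4c7∈{1}] nothing but 1 survives at r4c7 ⇒ r4c7=1.
Step 26. [r2c3∈{8}] r2c3 is down to just 8, so r2c3=8.
Step 27. [r5c9∈{8}] only 8 remains possible at r5c9. So r5c9=8.
Step 28. [r6c9∈{2}] nothing but 2 survives at r6c9 ⇒ r6c9=2.
Step 29. [r8c2∈{8}] nothing but 8 survives at r8c2. So r8c2=8.
Step 30. [r3c8∈{5}] r3c8's peers cover all but 5 ⇒ r3c8=5.
Step 31. [r7c7∈{3}] r7c7 is down to just 3 ⇒ r7c7=3.
Step 32. [r6c6∈{3}] nothing but 3 survives at r6c6, so r6c6=3.
Step 33. [r2c9∈{6}] only 6 remains possible at r2c9. So r2c9=6.

Answer: 4 6 3 5 8 2 9 7 1 / 9 5 8 3 7 1 4 2 6 / 7 1 2 6 9 4 8 5 3 / 2 3 5 8 4 7 1 6 9 / 6 4 9 1 2 5 7 3 8 / 8 7 1 9 6 3 5 4 2 / 5 2 6 7 1 8 3 9 4 / 3 8 4 2 5 9 6 1 7 / 1 9 7 4 3 6 2 8 5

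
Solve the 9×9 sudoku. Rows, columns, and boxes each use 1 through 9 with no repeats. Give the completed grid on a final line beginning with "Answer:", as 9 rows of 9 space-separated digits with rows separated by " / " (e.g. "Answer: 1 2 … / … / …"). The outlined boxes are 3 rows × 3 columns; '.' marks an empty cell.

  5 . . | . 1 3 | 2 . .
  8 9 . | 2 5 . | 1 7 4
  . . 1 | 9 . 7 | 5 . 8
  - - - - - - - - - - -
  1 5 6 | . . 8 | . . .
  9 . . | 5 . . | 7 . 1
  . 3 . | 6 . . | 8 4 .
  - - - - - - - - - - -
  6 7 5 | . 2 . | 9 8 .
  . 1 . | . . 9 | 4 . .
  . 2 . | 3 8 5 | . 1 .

Step 1. [r3c8∈{3,6}] box 3 places 3 nowhere but r3c8 ⇒ r3c8=3.
Step 2. [r8c5∈{6,7}] r8c5 is the only open cell in box 8 admitting 6, so r8c5=6.
Step 3. [r3c5∈{4}] nothing but 4 survives at r3c5 ⇒ r3c5=4.
Step 4. [r6c9∈{2,5,9}] row 6 places 5 nowhere but r6c9 ⇒ r6c9=5.
Step 5. [r4c4∈{4,7}] across row 4, 4 lands solely at r4c4, so r4c4=4.
Step 6. [r5c6∈{2}] r5c6 has the single candidate 2 ⇒ r5c6=2.
Step 7. [r4c5∈{3,7,9}] in row 4, 7 fits only at r4c5. So r4c5=7.
Step 8. [r5c2∈{4,8}] across col 2, 8 lands solely at r5c2 ⇒ r5c2=8.
Step 9. [r1c3∈{4,7}] in row 1, 7 fits only at r1c3 ⇒ r1c3=7.
Step 10. [r8c1∈{3}] r8c1's peers cover all but 3. So r8c1=3.
Step 11. [r9c9∈{6,7}] row 9 places 7 nowhere but r9c9, so r9c9=7.
Step 12. [r1c9∈{6,9}] r1c9 is the only open cell in col 9 admitting 6 ⇒ r1c9=6.
Step 13. [r4c9∈{2,3,9}] 9 has one home in col 9: r4c9. So r4c9=9.
Step 14. [r3c1∈{2}] only 2 remains possible at r3c1, so r3c1=2.
Step 15. [r9c3∈{4,9}] in row 9, 9 fits only at r9c3 ⇒ r9c3=9.
Step 16. [r4c8∈{2}] r4c8 has the single candidate 2 ⇒ r4c8=2.
Step 17. [r7c6∈{1,4}] in row 7, 4 fits only at r7c6. So r7c6=4.
Step 18. [r1c4∈{8}] r1c4 is down to just 8. So r1c4=8.
Step 19. [r9c7∈{6}] only 6 remains possible at r9c7, so r9c7=6.
Step 20. [r8c8∈{5}] r8c8 is down to just 5. So r8c8=5.
Step 21. [r7c9∈{3}] nothing but 3 survives at r7c9, so r7c9=3.
Step 22. [r8c3∈{8}] only 8 remains possible at r8c3, so r8c3=8.
Step 23. [r2c6∈{6}] nothing but 6 survives at r2c6, so r2c6=6.
Step 24. [r5c3∈{4}] r5c3 has the single candidate 4 ⇒ r5c3=4.
Step 25. [r4c7∈{3}] r4c7's peers cover all but 3 ⇒ r4c7=3.
Step 26. [r8c4∈{7}] only 7 remains possible at r8c4, so r8c4=7.
Step 27. [r1c2∈{4}] r1c2 is down to just 4. So r1c2=4.
Step 28. [r3c2∈{6}] r3c2 has the single candidate 6. So r3c2=6.
Step 29. [r6c5∈{9}] r6c5's peers cover all but 9 ⇒ r6c5=9.
Step 30. [r6c1∈{7}] r6c1's peers cover all but 7, so r6c1=7.
Step 31. [r6c3∈{2}] only 2 remains possible at r6c3. So r6c3=2.
Step 32. [r5c8∈{6}] nothing but 6 survives at r5c8. So r5c8=6.
Step 33. [r5c5∈{3}] only 3 remains possible at r5c5. So r5c5=3.
Step 34. [r2c3∈{3}] nothing but 3 survives at r2c3 ⇒ r2c3=3.
Step 35. [r6c6∈{1}] only 1 remains possible at r6c6, so r6c6=1.
Step 36. [r7c4∈{1}] r7c4 has the single candidate 1, so r7c4=1.
Step 37. [r8c9∈{2}] nothing but 2 survives at r8c9. So r8c9=2.
Step 38. [r9c1∈{4}] only 4 remains possible at r9c1, so r9c1=4.
Step 39. [r1c8∈{9}] r1c8's peers cover all but 9 ⇒ r1c8=9.

Answer: 5 4 7 8 1 3 2 9 6 / 8 9 3 2 5 6 1 7 4 / 2 6 1 9 4 7 5 3 8 / 1 5 6 4 7 8 3 2 9 / 9 8 4 5 3 2 7 6 1 / 7 3 2 6 9 1 8 4 5 / 6 7 5 1 2 4 9 8 3 / 3 1 8 7 6 9 4 5 2 / 4 2 9 3 8 5 6 1 7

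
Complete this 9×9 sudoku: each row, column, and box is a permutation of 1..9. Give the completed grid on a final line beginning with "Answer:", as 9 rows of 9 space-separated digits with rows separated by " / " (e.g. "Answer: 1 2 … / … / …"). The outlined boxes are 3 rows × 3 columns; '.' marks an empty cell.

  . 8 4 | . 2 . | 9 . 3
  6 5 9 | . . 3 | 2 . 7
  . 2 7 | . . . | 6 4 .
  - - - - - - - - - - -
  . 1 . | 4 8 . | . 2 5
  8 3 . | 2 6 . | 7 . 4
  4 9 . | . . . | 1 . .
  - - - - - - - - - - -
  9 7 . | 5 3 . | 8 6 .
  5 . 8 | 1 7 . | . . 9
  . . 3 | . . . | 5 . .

Step 1. [r7c6∈{2,4}] across row 7, 4 lands solely at r7c6. So r7c6=4.
Step 2. [r5c6∈{1,5,9}] 1 has one home in row 5: r5c6. So r5c6=1.
Step 3. [r9c1∈{1,2}] r9c1 is the only open cell in col 1 admitting 2. So r9c1=2.
Step 4. [r2c4∈{8}] nothing but 8 survives at r2c4 ⇒ r2c4=8.
Step 5. [r2c8∈{1}] nothing but 1 survives at r2c8 ⇒ r2c8=1.
Step 6. [r9c5∈{9}] nothing but 9 survives at r9c5 ⇒ r9c5=9.
Step 7. [r9c4∈{6}] only 6 remains possible at r9c4. So r9c4=6.
Step 8. [r6c5∈{5}] r6c5 has the single candidate 5 ⇒ r6c5=5.
Step 9. [r6c6∈{7}] only 7 remains possible at r6c6. So r6c6=7.
Step 10. [r8c8∈{3}] r8c8's peers cover all but 3, so r8c8=3.
Step 11. [r3c6∈{5,9}] 5 has one home in row 3: r3c6. So r3c6=5.
Step 12. [r6c9∈{6,8}] across col 9, 6 lands solely at r6c9 ⇒ r6c9=6.
Step 13. [r7c3∈{1}] r7c3 has the single candidate 1, so r7c3=1.
Step 14. [r3c1∈{1,3}] r3c1 is the only open cell in row 3 admitting 3. So r3c1=3.
Step 15. [r8c7∈{4}] only 4 remains possible at r8c7, so r8c7=4.
Step 16. [r1c8∈{5}] r1c8's peers cover all but 5, so r1c8=5.
Step 17. [r8c6∈{2}] nothing but 2 survives at r8c6. So r8c6=2.
Step 18. [r3c4∈{9}] nothing but 9 survives at r3c4 ⇒ r3c4=9.
Step 19. [r1c4∈{7}] nothing but 7 survives at r1c4 ⇒ r1c4=7.
Step 20. [r9c2∈{4}] r9c2 has the single candidate 4, so r9c2=4.
Step 21. [r4c1∈{7}] only 7 remains possible at r4c1, so r4c1=7.
Step 22. [r6c8∈{8}] r6c8 is down to just 8 ⇒ r6c8=8.
Step 23. [r9c9∈{1}] r9c9's peers cover all but 1. So r9c9=1.
Step 24. [r3c5∈{1}] only 1 remains possible at r3c5. So r3c5=1.
Step 25. [r5c8∈{9}] r5c8's peers cover all but 9 ⇒ r5c8=9.
Step 26. [r6c3∈{2}] r6c3's peers cover all but 2. So r6c3=2.
Step 27. [r5c3∈{5}] r5c3 has the single candidate 5, so r5c3=5.
Step 28. [r3c9∈{8}] nothing but 8 survives at r3c9, so r3c9=8.
Step 29. [r9c8∈{7}] r9c8 has the single candidate 7. So r9c8=7.
Step 30. [r9c6∈{8}] only 8 remains possible at r9c6 ⇒ r9c6=8.
Step 31. [r7c9∈{2}] only 2 remains possible at r7c9 ⇒ r7c9=2.
Step 32. [r6c4∈{3}] r6c4 has the single candidate 3, so r6c4=3.
Step 33. [r1c6∈{6}] r1c6 is down to just 6 ⇒ r1c6=6.
Step 34. [r8c2∈{6}] r8c2 is down to just 6 ⇒ r8c2=6.
Step 35. [r4c7∈{3}] nothing but 3 survives at r4c7, so r4c7=3.
Step 36. [r1c1∈{1}] only 1 remains possible at r1c1 ⇒ r1c1=1.
Step 37. [r4c3∈{6}] r4c3's peers cover all but 6. So r4c3=6.
Step 38. [r2c5∈{4}] r2c5 has the single candidate 4. So r2c5=4.
Step 39. [r4c6∈{9}] nothing but 9 survives at r4c6. So r4c6=9.

Answer: 1 8 4 7 2 6 9 5 3 / 6 5 9 8 4 3 2 1 7 / 3 2 7 9 1 5 6 4 8 / 7 1 6 4 8 9 3 2 5 / 8 3 5 2 6 1 7 9 4 / 4 9 2 3 5 7 1 8 6 / 9 7 1 5 3 4 8 6 2 / 5 6 8 1 7 2 4 3 9 / 2 4 3 6 9 8 5 7 1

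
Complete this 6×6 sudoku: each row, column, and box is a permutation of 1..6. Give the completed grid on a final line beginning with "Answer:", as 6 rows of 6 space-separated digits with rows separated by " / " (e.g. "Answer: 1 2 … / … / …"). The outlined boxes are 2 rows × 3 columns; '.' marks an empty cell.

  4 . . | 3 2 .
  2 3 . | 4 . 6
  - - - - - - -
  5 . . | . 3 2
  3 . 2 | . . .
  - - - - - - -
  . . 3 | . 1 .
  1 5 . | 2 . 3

Step 1. [r2c3∈{1,5}] across row 2, 1 lands solely at r2c3. So r2c3=1.
Step 2. [r1c2∈{6}] r1c2 is down to just 6, so r1c2=6.
Step 3. [r3c3∈{4,6}] across box 3, 6 lands solely at r3c3. So r3c3=6.
Step 4. [r3c2∈{1,4}] in row 3, 4 fits only at r3c2, so r3c2=4.
Step 5. [r6c5∈{4,6}] across row 6, 6 lands solely at r6c5. So r6c5=6.
Step 6. [r4c4∈{1,5,6}] 6 has one home in row 4: r4c4. So r4c4=6.
Step 7. [r1c6∈{1,5}] in row 1, 1 fits only at r1c6. So r1c6=1.
Step 8. [r4c5∈{4,5}] col 5 places 4 nowhere but r4c5. So r4c5=4.
Step 9. [r5c4∈{5}] r5c4's peers cover all but 5. So r5c4=5.
Step 10. [r5c1∈{6}] nothing but 6 survives at r5c1 ⇒ r5c1=6.
Step 11. [r4c6∈{5}] r4c6's peers cover all but 5. So r4c6=5.
Step 12. [r1c3∈{5}] r1c3 has the single candidate 5 ⇒ r1c3=5.
Step 13. [r5c2∈{2}] r5c2 has the single candidate 2. So r5c2=2.
Step 14. [r2c5∈{5}] r2c5's peers cover all but 5, so r2c5=5.
Step 15. [r6c3∈{4}] nothing but 4 survives at r6c3. So r6c3=4.
Step 16. [r4c2∈{1}] nothing but 1 survives at r4c2 ⇒ r4c2=1.
Step 17. [r3c4∈{1}] nothing but 1 survives at r3c4. So r3c4=1.
Step 18. [r5c6∈{4}] only 4 remains possible at r5c6 ⇒ r5c6=4.

Answer: 4 6 5 3 2 1 / 2 3 1 4 5 6 / 5 4 6 1 3 2 / 3 1 2 6 4 5 / 6 2 3 5 1 4 / 1 5 4 2 6 3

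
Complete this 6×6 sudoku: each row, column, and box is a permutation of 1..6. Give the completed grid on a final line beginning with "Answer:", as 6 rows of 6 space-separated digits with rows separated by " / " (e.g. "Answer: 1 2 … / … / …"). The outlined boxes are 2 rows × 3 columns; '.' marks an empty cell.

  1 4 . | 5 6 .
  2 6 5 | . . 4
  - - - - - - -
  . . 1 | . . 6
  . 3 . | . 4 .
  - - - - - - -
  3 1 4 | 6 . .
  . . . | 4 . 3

Step 1. [r6c5∈{1,2,5}] 1 has one home in row 6: r6c5 ⇒ r6c5=1.
Step 2. [r4c6∈{1,2,5}] col 6 places 1 nowhere but r4c6. So r4c6=1.
Step 3. [r3c5∈{2,3,5}] 5 has one home in box 4: r3c5 ⇒ r3c5=5.
Step 4. [r3c2∈{2}] nothing but 2 survives at r3c2, so r3c2=2.
Step 5. [r4c1∈{5,6}] row 4 places 5 nowhere but r4c1, so r4c1=5.
Step 6. [r5c6∈{2,5}] r5c6 is the only open cell in row 5 admitting 5. So r5c6=5.
Step 7. [r3c4∈{3}] r3c4 is down to just 3. So r3c4=3.
Step 8. [r6c3∈{2,6}] row 6 places 2 nowhere but r6c3 ⇒ r6c3=2.
Step 9. [r2c5∈{3}] only 3 remains possible at r2c5 ⇒ r2c5=3.
Step 10. [r4c4∈{2}] r4c4's peers cover all but 2, so r4c4=2.
Step 11. [r6c1∈{6}] only 6 remains possible at r6c1. So r6c1=6.
Step 12. [r1c6∈{2}] nothing but 2 survives at r1c6. So r1c6=2.
Step 13. [r3c1∈{4}] r3c1 is down to just 4 ⇒ r3c1=4.
Step 14. [r5c5∈{2}] nothing but 2 survives at r5c5, so r5c5=2.
Step 15. [r6c2∈{5}] r6c2 is down to just 5. So r6c2=5.
Step 16. [r4c3∈{6}] only 6 remains possible at r4c3, so r4c3=6.
Step 17. [r1c3∈{3}] r1c3 has the single candidate 3. So r1c3=3.
Step 18. [r2c4∈{1}] r2c4 has the single candidate 1, so r2c4=1.

Answer: 1 4 3 5 6 2 / 2 6 5 1 3 4 / 4 2 1 3 5 6 / 5 3 6 2 4 1 / 3 1 4 6 2 5 / 6 5 2 4 1 3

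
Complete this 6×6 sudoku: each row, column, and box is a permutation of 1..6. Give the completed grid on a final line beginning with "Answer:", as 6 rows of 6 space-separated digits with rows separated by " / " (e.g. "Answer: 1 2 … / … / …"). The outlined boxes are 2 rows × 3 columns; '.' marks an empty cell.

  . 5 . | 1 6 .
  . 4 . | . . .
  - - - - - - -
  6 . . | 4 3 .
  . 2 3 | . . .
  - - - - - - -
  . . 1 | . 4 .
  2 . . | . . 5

Step 1. [r2c5∈{2,5}] col 5 places 2 nowhere but r2c5 ⇒ r2c5=2.
Step 2. [r2c6∈{3}] only 3 remains possible at r2c6. So r2c6=3.
Step 3. [r5c4∈{2,3,6}] across col 4, 2 lands solely at r5c4, so r5c4=2.
Step 4. [r5c6∈{6}] r5c6's peers cover all but 6 ⇒ r5c6=6.
Step 5. [r4c6∈{1}] only 1 remains possible at r4c6 ⇒ r4c6=1.
Step 6. [r4c5∈{5}] only 5 remains possible at r4c5, so r4c5=5.
Step 7. [r5c2∈{3}] r5c2's peers cover all but 3, so r5c2=3.
Step 8. [r6c2∈{6}] only 6 remains possible at r6c2 ⇒ r6c2=6.
Step 9. [r4c1∈{4}] r4c1 is down to just 4 ⇒ r4c1=4.
Step 10. [r5c1∈{5}] r5c1 is down to just 5 ⇒ r5c1=5.
Step 11. [r3c6∈{2}] r3c6's peers cover all but 2. So r3c6=2.
Step 12. [r2c1∈{1}] r2c1 is down to just 1 ⇒ r2c1=1.
Step 13. [r3c3∈{5}] only 5 remains possible at r3c3. So r3c3=5.
Step 14. [r1c1∈{3}] nothing but 3 survives at r1c1 ⇒ r1c1=3.
Step 15. [r2c3∈{6}] nothing but 6 survives at r2c3 ⇒ r2c3=6.
Step 16. [r1c6∈{4}] r1c6's peers cover all but 4, so r1c6=4.
Step 17. [r1c3∈{2}] r1c3's peers cover all but 2 ⇒ r1c3=2.
Step 18. [r6c3∈{4}] r6c3 has the single candidate 4, so r6c3=4.
Step 19. [r4c4∈{6}] r4c4 has the single candidate 6. So r4c4=6.
Step 20. [r6c4∈{3}] r6c4's peers cover all but 3. So r6c4=3.
Step 21. [r3c2∈{1}] r3c2 has the single candidate 1, so r3c2=1.
Step 22. [r6c5∈{1}] r6c5 is down to just 1 ⇒ r6c5=1.
Step 23. [r2c4∈{5}] r2c4's peers cover all but 5. So r2c4=5.

Answer: 3 5 2 1 6 4 / 1 4 6 5 2 3 / 6 1 5 4 3 2 / 4 2 3 6 5 1 / 5 3 1 2 4 6 / 2 6 4 3 1 5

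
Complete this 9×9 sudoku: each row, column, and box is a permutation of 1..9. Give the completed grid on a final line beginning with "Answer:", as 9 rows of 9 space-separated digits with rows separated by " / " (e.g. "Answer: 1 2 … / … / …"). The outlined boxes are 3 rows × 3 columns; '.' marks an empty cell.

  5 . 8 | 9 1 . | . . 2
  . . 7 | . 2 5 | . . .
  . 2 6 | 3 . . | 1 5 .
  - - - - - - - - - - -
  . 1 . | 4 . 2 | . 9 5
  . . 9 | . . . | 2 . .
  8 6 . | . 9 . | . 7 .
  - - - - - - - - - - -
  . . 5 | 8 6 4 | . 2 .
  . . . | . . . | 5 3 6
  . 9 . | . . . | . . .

Step 1. [r8c5∈{7}] only 7 remains possible at r8c5. So r8c5=7.
Step 2. [r4c3∈{3}] only 3 remains possible at r4c3, so r4c3=3.
Step 3. [r5c4∈{1,5,6,7}] 7 has one home in col 4: r5c4 ⇒ r5c4=7.
Step 4. [r5c1∈{4}] nothing but 4 survives at r5c1. So r5c1=4.
Step 5. [r2c1∈{1,3,9}] row 2 places 1 nowhere but r2c1, so r2c1=1.
Step 6. [r7c9∈{1,7,9}] in row 7, 1 fits only at r7c9. So r7c9=1.
Step 7. [r5c6∈{1,3,6,8}] box 5 places 6 nowhere but r5c6, so r5c6=6.
Step 8. [r8c1∈{2}] only 2 remains possible at r8c1 ⇒ r8c1=2.
Step 9. [r8c4∈{1}] r8c4 has the single candidate 1 ⇒ r8c4=1.
Step 10. [r7c2∈{3,7}] across col 2, 7 lands solely at r7c2, so r7c2=7.
Step 11. [r3c6∈{7,8}] across col 6, 8 lands solely at r3c6, so r3c6=8.
Step 12. [r3c9∈{4,7,9}] 7 has one home in row 3: r3c9 ⇒ r3c9=7.
Step 13. [r2c9∈{3,4,8,9}] 9 has one home in col 9: r2c9. So r2c9=9.
Step 14. [r4c7∈{6,8}] r4c7 is the only open cell in row 4 admitting 6 ⇒ r4c7=6.
Step 15. [r9c6∈{3}] nothing but 3 survives at r9c6 ⇒ r9c6=3.
Step 16. [r5c5∈{3,5,8}] r5c5 is the only open cell in col 5 admitting 3 ⇒ r5c5=3.
Step 17. [r8c3∈{4}] nothing but 4 survives at r8c3 ⇒ r8c3=4.
Step 18. [r1c8∈{4,6}] row 1 places 6 nowhere but r1c8 ⇒ r1c8=6.
Step 19. [r6c9∈{3,4}] r6c9 is the only open cell in col 9 admitting 3 ⇒ r6c9=3.
Step 20. [r6c7∈{4}] only 4 remains possible at r6c7, so r6c7=4.
Step 21. [r2c8∈{4,8}] r2c8 is the only open cell in box 3 admitting 4, so r2c8=4.
Step 22. [r9c8∈{8}] r9c8 is down to just 8, so r9c8=8.
Step 23. [r1c7∈{3}] r1c7 has the single candidate 3, so r1c7=3.
Step 24. [r9c4∈{2,5}] in row 9, 2 fits only at r9c4, so r9c4=2.
Step 25. [r2c7∈{8}] nothing but 8 survives at r2c7 ⇒ r2c7=8.
Step 26. [r9c1∈{6}] nothing but 6 survives at r9c1 ⇒ r9c1=6.
Step 27. [r9c3∈{1}] only 1 remains possible at r9c3. So r9c3=1.
Step 28. [r9c9∈{4}] nothing but 4 survives at r9c9 ⇒ r9c9=4.
Step 29. [r2c4∈{6}] r2c4 has the single candidate 6. So r2c4=6.
Step 30. [r8c2∈{8}] r8c2 has the single candidate 8 ⇒ r8c2=8.
Step 31. [r3c5∈{4}] nothing but 4 survives at r3c5. So r3c5=4.
Step 32. [r1c2∈{4}] r1c2's peers cover all but 4, so r1c2=4.
Step 33. [r7c7∈{9}] r7c7 is down to just 9. So r7c7=9.
Step 34. [r6c4∈{5}] r6c4's peers cover all but 5, so r6c4=5.
Step 35. [r9c7∈{7}] r9c7 has the single candidate 7, so r9c7=7.
Step 36. [r4c1∈{7}] nothing but 7 survives at r4c1, so r4c1=7.
Step 37. [r3c1∈{9}] r3c1 is down to just 9. So r3c1=9.
Step 38. [r1c6∈{7}] only 7 remains possible at r1c6 ⇒ r1c6=7.
Step 39. [r6c3∈{2}] nothing but 2 survives at r6c3. So r6c3=2.
Step 40. [r5c8∈{1}] r5c8's peers cover all but 1, so r5c8=1.
Step 41. [r7c1∈{3}] r7c1 is down to just 3, so r7c1=3.
Step 42. [r6c6∈{1}] only 1 remains possible at r6c6, so r6c6=1.
Step 43. [r5c9∈{8}] r5c9 has the single candidate 8, so r5c9=8.
Step 44. [r9c5∈{5}] r9c5's peers cover all but 5. So r9c5=5.
Step 45. [r2c2∈{3}] r2c2 has the single candidate 3, so r2c2=3.
Step 46. [r5c2∈{5}] r5c2 is down to just 5. So r5c2=5.
Step 47. [r4c5∈{8}] r4c5's peers cover all but 8, so r4c5=8.
Step 48. [r8c6∈{9}] r8c6 is down to just 9 ⇒ r8c6=9.

Answer: 5 4 8 9 1 7 3 6 2 / 1 3 7 6 2 5 8 4 9 / 9 2 6 3 4 8 1 5 7 / 7 1 3 4 8 2 6 9 5 / 4 5 9 7 3 6 2 1 8 / 8 6 2 5 9 1 4 7 3 / 3 7 5 8 6 4 9 2 1 / 2 8 4 1 7 9 5 3 6 / 6 9 1 2 5 3 7 8 4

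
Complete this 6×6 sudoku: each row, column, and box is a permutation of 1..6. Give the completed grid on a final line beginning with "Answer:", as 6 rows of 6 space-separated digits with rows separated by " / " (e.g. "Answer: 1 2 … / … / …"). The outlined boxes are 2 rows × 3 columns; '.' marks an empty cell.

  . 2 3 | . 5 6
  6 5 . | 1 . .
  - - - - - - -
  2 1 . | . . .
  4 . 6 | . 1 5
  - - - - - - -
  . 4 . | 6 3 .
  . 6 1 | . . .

Step 1. [r1c4∈{4}] r1c4 has the single candidate 4, so r1c4=4.
Step 2. [r5c3∈{2,5}] across col 3, 2 lands solely at r5c3 ⇒ r5c3=2.
Step 3. [r2c6∈{2,3}] row 2 places 3 nowhere but r2c6 ⇒ r2c6=3.
Step 4. [r6c6∈{2,4}] in col 6, 2 fits only at r6c6 ⇒ r6c6=2.
Step 5. [r4c2∈{3}] nothing but 3 survives at r4c2 ⇒ r4c2=3.
Step 6. [r3c6∈{4}] r3c6 is down to just 4 ⇒ r3c6=4.
Step 7. [r5c1∈{5}] only 5 remains possible at r5c1. So r5c1=5.
Step 8. [r4c4∈{2}] r4c4 has the single candidate 2. So r4c4=2.
Step 9. [r5c6∈{1}] only 1 remains possible at r5c6, so r5c6=1.
Step 10. [r3c5∈{6}] r3c5 is down to just 6 ⇒ r3c5=6.
Step 11. [r6c5∈{4}] r6c5 has the single candidate 4 ⇒ r6c5=4.
Step 12. [r6c1∈{3}] r6c1's peers cover all but 3, so r6c1=3.
Step 13. [r2c5∈{2}] r2c5 has the single candidate 2. So r2c5=2.
Step 14. [r6c4∈{5}] only 5 remains possible at r6c4 ⇒ r6c4=5.
Step 15. [r3c3∈{5}] r3c3 is down to just 5 ⇒ r3c3=5.
Step 16. [r1c1∈{1}] nothing but 1 survives at r1c1 ⇒ r1c1=1.
Step 17. [r2c3∈{4}] only 4 remains possible at r2c3, so r2c3=4.
Step 18. [r3c4∈{3}] nothing but 3 survives at r3c4. So r3c4=3.

Answer: 1 2 3 4 5 6 / 6 5 4 1 2 3 / 2 1 5 3 6 4 / 4 3 6 2 1 5 / 5 4 2 6 3 1 / 3 6 1 5 4 2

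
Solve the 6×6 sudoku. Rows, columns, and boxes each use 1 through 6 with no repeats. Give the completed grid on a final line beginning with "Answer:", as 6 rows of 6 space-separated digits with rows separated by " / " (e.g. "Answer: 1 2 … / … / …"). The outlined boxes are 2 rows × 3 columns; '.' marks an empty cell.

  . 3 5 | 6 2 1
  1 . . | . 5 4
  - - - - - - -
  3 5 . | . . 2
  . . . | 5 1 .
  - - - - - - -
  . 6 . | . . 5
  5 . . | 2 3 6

Step 1. [r4c1∈{2,4,6}] r4c1 is the only open cell in col 1 admitting 6. So r4c1=6.
Step 2. [r5c5∈{4}] only 4 remains possible at r5c5, so r5c5=4.
Step 3. [r3c3∈{1,4}] 1 has one home in row 3: r3c3. So r3c3=1.
Step 4. [r6c3∈{4}] only 4 remains possible at r6c3 ⇒ r6c3=4.
Step 5. [r4c3∈{2}] r4c3 is down to just 2 ⇒ r4c3=2.
Step 6. [r1c1∈{4}] only 4 remains possible at r1c1 ⇒ r1c1=4.
Step 7. [r4c6∈{3}] nothing but 3 survives at r4c6, so r4c6=3.
Step 8. [r5c3∈{3}] r5c3 has the single candidate 3. So r5c3=3.
Step 9. [r2c2∈{2}] r2c2's peers cover all but 2 ⇒ r2c2=2.
Step 10. [r2c3∈{6}] nothing but 6 survives at r2c3. So r2c3=6.
Step 11. [r5c4∈{1}] nothing but 1 survives at r5c4. So r5c4=1.
Step 12. [r6c2∈{1}] r6c2 has the single candidate 1. So r6c2=1.
Step 13. [r5c1∈{2}] only 2 remains possible at r5c1, so r5c1=2.
Step 14. [r2c4∈{3}] r2c4's peers cover all but 3, so r2c4=3.
Step 15. [r4c2∈{4}] nothing but 4 survives at r4c2. So r4c2=4.
Step 16. [r3c5∈{6}] nothing but 6 survives at r3c5. So r3c5=6.
Step 17. [r3c4∈{4}] r3c4's peers cover all but 4, so r3c4=4.

Answer: 4 3 5 6 2 1 / 1 2 6 3 5 4 / 3 5 1 4 6 2 / 6 4 2 5 1 3 / 2 6 3 1 4 5 / 5 1 4 2 3 6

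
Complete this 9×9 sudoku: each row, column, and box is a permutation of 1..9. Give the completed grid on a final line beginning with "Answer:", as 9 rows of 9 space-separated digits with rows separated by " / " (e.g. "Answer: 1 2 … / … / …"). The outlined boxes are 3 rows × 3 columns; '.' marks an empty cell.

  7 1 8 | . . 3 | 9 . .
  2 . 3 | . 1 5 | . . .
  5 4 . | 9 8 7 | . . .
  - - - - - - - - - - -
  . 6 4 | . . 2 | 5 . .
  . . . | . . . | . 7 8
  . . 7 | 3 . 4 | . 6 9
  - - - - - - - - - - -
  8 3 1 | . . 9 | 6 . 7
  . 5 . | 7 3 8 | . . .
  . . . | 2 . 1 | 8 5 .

Step 1. [r7c8∈{2,4}] in row 7, 2 fits only at r7c8, so r7c8=2.
Step 2. [r1c8∈{4}] r1c8 is down to just 4. So r1c8=4.
Step 3. [r9c5∈{4,6}] 6 has one home in box 8: r9c5 ⇒ r9c5=6.
Step 4. [r9c3∈{9}] r9c3 is down to just 9. So r9c3=9.
Step 5. [r5c7∈{1,2,3,4}] r5c7 is the only open cell in row 5 admitting 4, so r5c7=4.
Step 6. [r3c7∈{1,2,3}] 3 has one home in col 7: r3c7, so r3c7=3.
Step 7. [r5c1∈{1,3,9}] row 5 places 3 nowhere but r5c1. So r5c1=3.
Step 8. [r2c9∈{6}] r2c9's peers cover all but 6 ⇒ r2c9=6.
Step 9. [r3c8∈{1}] r3c8 is down to just 1, so r3c8=1.
Step 10. [r4c1∈{1,9}] across col 1, 9 lands solely at r4c1 ⇒ r4c1=9.
Step 11. [r5c4∈{1,5,6}] r5c4 is the only open cell in row 5 admitting 1. So r5c4=1.
Step 12. [r4c9∈{1,3}] across row 4, 1 lands solely at r4c9 ⇒ r4c9=1.
Step 13. [r5c3∈{2,5}] in col 3, 5 fits only at r5c3, so r5c3=5.
Step 14. [r7c4∈{4,5}] in col 4, 5 fits only at r7c4, so r7c4=5.
Step 15. [r8c9∈{4}] nothing but 4 survives at r8c9 ⇒ r8c9=4.
Step 16. [r3c9∈{2}] nothing but 2 survives at r3c9. So r3c9=2.
Step 17. [r8c3∈{2,6}] row 8 places 2 nowhere but r8c3. So r8c3=2.
Step 18. [r5c2∈{2}] r5c2 has the single candidate 2. So r5c2=2.
Step 19. [r2c4∈{4}] only 4 remains possible at r2c4, so r2c4=4.
Step 20. [r6c2∈{8}] r6c2 is down to just 8, so r6c2=8.
Step 21. [r5c5∈{9}] nothing but 9 survives at r5c5 ⇒ r5c5=9.
Step 22. [r7c5∈{4}] only 4 remains possible at r7c5. So r7c5=4.
Step 23. [r4c8∈{3}] r4c8 has the single candidate 3, so r4c8=3.
Step 24. [r9c2∈{7}] nothing but 7 survives at r9c2 ⇒ r9c2=7.
Step 25. [r6c5∈{5}] r6c5 has the single candidate 5, so r6c5=5.
Step 26. [r2c8∈{8}] only 8 remains possible at r2c8. So r2c8=8.
Step 27. [r9c1∈{4}] r9c1's peers cover all but 4, so r9c1=4.
Step 28. [r4c5∈{7}] r4c5 has the single candidate 7 ⇒ r4c5=7.
Step 29. [r4c4∈{8}] r4c4 is down to just 8 ⇒ r4c4=8.
Step 30. [r8c7∈{1}] r8c7 is down to just 1 ⇒ r8c7=1.
Step 31. [r1c4∈{6}] r1c4 has the single candidate 6. So r1c4=6.
Step 32. [r6c7∈{2}] nothing but 2 survives at r6c7. So r6c7=2.
Step 33. [r8c1∈{6}] r8c1 has the single candidate 6 ⇒ r8c1=6.
Step 34. [r5c6∈{6}] r5c6 has the single candidate 6 ⇒ r5c6=6.
Step 35. [r3c3∈{6}] r3c3's peers cover all but 6 ⇒ r3c3=6.
Step 36. [r6c1∈{1}] r6c1 is down to just 1. So r6c1=1.
Step 37. [r9c9∈{3}] nothing but 3 survives at r9c9 ⇒ r9c9=3.
Step 38. [r2c2∈{9}] r2c2's peers cover all but 9, so r2c2=9.
Step 39. [r1c5∈{2}] only 2 remains possible at r1c5 ⇒ r1c5=2.
Step 40. [r1c9∈{5}] nothing but 5 survives at r1c9. So r1c9=5.
Step 41. [r2c7∈{7}] nothing but 7 survives at r2c7 ⇒ r2c7=7.
Step 42. [r8c8∈{9}] only 9 remains possible at r8c8 ⇒ r8c8=9.

Answer: 7 1 8 6 2 3 9 4 5 / 2 9 3 4 1 5 7 8 6 / 5 4 6 9 8 7 3 1 2 / 9 6 4 8 7 2 5 3 1 / 3 2 5 1 9 6 4 7 8 / 1 8 7 3 5 4 2 6 9 / 8 3 1 5 4 9 6 2 7 / 6 5 2 7 3 8 1 9 4 / 4 7 9 2 6 1 8 5 3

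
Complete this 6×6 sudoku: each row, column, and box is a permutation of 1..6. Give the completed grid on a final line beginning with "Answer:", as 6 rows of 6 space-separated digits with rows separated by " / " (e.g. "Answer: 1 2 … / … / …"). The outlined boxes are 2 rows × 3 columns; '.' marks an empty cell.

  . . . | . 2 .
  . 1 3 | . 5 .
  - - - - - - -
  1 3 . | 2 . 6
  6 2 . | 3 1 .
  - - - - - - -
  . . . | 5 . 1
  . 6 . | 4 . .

Step 1. [r3c3∈{4,5}] across row 3, 5 lands solely at r3c3, so r3c3=5.
Step 2. [r2c1∈{2,4}] 2 has one home in row 2: r2c1 ⇒ r2c1=2.
Step 3. [r6c5∈{3}] only 3 remains possible at r6c5. So r6c5=3.
Step 4. [r4c3∈{4}] nothing but 4 survives at r4c3 ⇒ r4c3=4.
Step 5. [r1c2∈{4,5}] col 2 places 5 nowhere but r1c2 ⇒ r1c2=5.
Step 6. [r1c1∈{4}] only 4 remains possible at r1c1 ⇒ r1c1=4.
Step 7. [r1c4∈{1,6}] in row 1, 1 fits only at r1c4. So r1c4=1.
Step 8. [r6c3∈{1,2}] across row 6, 1 lands solely at r6c3 ⇒ r6c3=1.
Step 9. [r2c6∈{4}] only 4 remains possible at r2c6, so r2c6=4.
Step 10. [r6c1∈{5}] only 5 remains possible at r6c1. So r6c1=5.
Step 11. [r5c2∈{4}] r5c2 has the single candidate 4. So r5c2=4.
Step 12. [r2c4∈{6}] r2c4 is down to just 6. So r2c4=6.
Step 13. [r6c6∈{2}] r6c6's peers cover all but 2, so r6c6=2.
Step 14. [r3c5∈{4}] r3c5 is down to just 4. So r3c5=4.
Step 15. [r4c6∈{5}] r4c6 has the single candidate 5, so r4c6=5.
Step 16. [r1c3∈{6}] only 6 remains possible at r1c3 ⇒ r1c3=6.
Step 17. [r5c1∈{3}] only 3 remains possible at r5c1. So r5c1=3.
Step 18. [r5c3∈{2}] only 2 remains possible at r5c3, so r5c3=2.
Step 19. [r1c6∈{3}] r1c6 is down to just 3. So r1c6=3.
Step 20. [r5c5∈{6}] r5c5 has the single candidate 6, so r5c5=6.

Answer: 4 5 6 1 2 3 / 2 1 3 6 5 4 / 1 3 5 2 4 6 / 6 2 4 3 1 5 / 3 4 2 5 6 1 / 5 6 1 4 3 2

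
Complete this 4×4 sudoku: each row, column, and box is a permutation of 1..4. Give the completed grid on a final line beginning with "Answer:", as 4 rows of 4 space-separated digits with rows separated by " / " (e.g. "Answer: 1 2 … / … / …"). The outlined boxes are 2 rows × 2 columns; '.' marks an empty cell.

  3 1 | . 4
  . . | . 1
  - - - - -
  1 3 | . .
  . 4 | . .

Step 1. [r4c1∈{2}] r4c1 is down to just 2 ⇒ r4c1=2.
Step 2. [r1c3∈{2}] nothing but 2 survives at r1c3 ⇒ r1c3=2.
Step 3. [r4c3∈{1,3}] row 4 places 1 nowhere but r4c3. So r4c3=1.
Step 4. [r2c1∈{4}] only 4 remains possible at r2c1, so r2c1=4.
Step 5. [r2c2∈{2}] r2c2 is down to just 2, so r2c2=2.
Step 6. [r4c4∈{3}] nothing but 3 survives at r4c4 ⇒ r4c4=3.
Step 7. [r2c3∈{3}] r2c3 is down to just 3. So r2c3=3.
Step 8. [r3c4∈{2}] r3c4 is down to just 2 ⇒ r3c4=2.
Step 9. [r3c3∈{4}] r3c3's peers cover all but 4 ⇒ r3c3=4.

Answer: 3 1 2 4 / 4 2 3 1 / 1 3 4 2 / 2 4 1 3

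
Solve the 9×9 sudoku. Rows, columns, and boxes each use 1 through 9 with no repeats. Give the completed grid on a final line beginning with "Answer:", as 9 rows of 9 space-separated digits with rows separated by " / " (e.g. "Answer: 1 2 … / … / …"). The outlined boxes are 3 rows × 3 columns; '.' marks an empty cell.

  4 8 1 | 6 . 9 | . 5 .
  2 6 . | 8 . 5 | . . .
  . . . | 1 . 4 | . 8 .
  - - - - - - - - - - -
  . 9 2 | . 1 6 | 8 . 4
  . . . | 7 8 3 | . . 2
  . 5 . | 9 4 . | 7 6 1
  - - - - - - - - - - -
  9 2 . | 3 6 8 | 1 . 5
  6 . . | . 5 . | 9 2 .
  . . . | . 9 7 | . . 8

Step 1. [r8c3∈{3,4,7,8}] in row 8, 8 fits only at r8c3. So r8c3=8.
Step 2. [r6c3∈{3}] only 3 remains possible at r6c3 ⇒ r6c3=3.
Step 3. [r2c8∈{1,3,4,7,9}] row 2 places 1 nowhere but r2c8 ⇒ r2c8=1.
Step 4. [r3c9∈{3,6,7,9}] r3c9 is the only open cell in col 9 admitting 6 ⇒ r3c9=6.
Step 5. [r2c9∈{3,7,9}] col 9 places 9 nowhere but r2c9. So r2c9=9.
Step 6. [r2c3∈{7}] r2c3's peers cover all but 7 ⇒ r2c3=7.
Step 7. [r7c3∈{4}] only 4 remains possible at r7c3 ⇒ r7c3=4.
Step 8. [r3c2∈{3}] nothing but 3 survives at r3c2. So r3c2=3.
Step 9. [r8c9∈{3,7}] 3 has one home in row 8: r8c9, so r8c9=3.
Step 10. [r9c2∈{1}] r9c2 has the single candidate 1. So r9c2=1.
Step 11. [r3c5∈{2,7}] in row 3, 7 fits only at r3c5. So r3c5=7.
Step 12. [r9c3∈{5}] only 5 remains possible at r9c3 ⇒ r9c3=5.
Step 13. [r2c5∈{3}] only 3 remains possible at r2c5. So r2c5=3.
Step 14. [r9c8∈{4}] nothing but 4 survives at r9c8 ⇒ r9c8=4.
Step 15. [r3c7∈{2}] r3c7 has the single candidate 2. So r3c7=2.
Step 16. [r8c4∈{4}] r8c4 has the single candidate 4, so r8c4=4.
Step 17. [r8c2∈{7}] nothing but 7 survives at r8c2. So r8c2=7.
Step 18. [r4c4∈{5}] r4c4 is down to just 5, so r4c4=5.
Step 19. [r9c7∈{6}] r9c7's peers cover all but 6, so r9c7=6.
Step 20. [r7c8∈{7}] r7c8 is down to just 7 ⇒ r7c8=7.
Step 21. [r9c4∈{2}] nothing but 2 survives at r9c4 ⇒ r9c4=2.
Step 22. [r5c7∈{5}] r5c7's peers cover all but 5, so r5c7=5.
Step 23. [r9c1∈{3}] r9c1 has the single candidate 3. So r9c1=3.
Step 24. [r4c1∈{7}] r4c1 is down to just 7 ⇒ r4c1=7.
Step 25. [r4c8∈{3}] r4c8 is down to just 3, so r4c8=3.
Step 26. [r2c7∈{4}] r2c7 has the single candidate 4 ⇒ r2c7=4.
Step 27. [r5c2∈{4}] r5c2 has the single candidate 4, so r5c2=4.
Step 28. [r1c7∈{3}] nothing but 3 survives at r1c7 ⇒ r1c7=3.
Step 29. [r1c5∈{2}] r1c5 has the single candidate 2 ⇒ r1c5=2.
Step 30. [r6c1∈{8}] nothing but 8 survives at r6c1 ⇒ r6c1=8.
Step 31. [r5c3∈{6}] r5c3 has the single candidate 6, so r5c3=6.
Step 32. [r1c9∈{7}] only 7 remains possible at r1c9. So r1c9=7.
Step 33. [r6c6∈{2}] nothing but 2 survives at r6c6 ⇒ r6c6=2.
Step 34. [r5c1∈{1}] r5c1 is down to just 1, so r5c1=1.
Step 35. [r3c1∈{5}] r3c1's peers cover all but 5. So r3c1=5.
Step 36. [r8c6∈{1}] only 1 remains possible at r8c6, so r8c6=1.
Step 37. [r5c8∈{9}] r5c8 is down to just 9, so r5c8=9.
Step 38. [r3c3∈{9}] r3c3's peers cover all but 9 ⇒ r3c3=9.

Answer: 4 8 1 6 2 9 3 5 7 / 2 6 7 8 3 5 4 1 9 / 5 3 9 1 7 4 2 8 6 / 7 9 2 5 1 6 8 3 4 / 1 4 6 7 8 3 5 9 2 / 8 5 3 9 4 2 7 6 1 / 9 2 4 3 6 8 1 7 5 / 6 7 8 4 5 1 9 2 3 / 3 1 5 2 9 7 6 4 8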